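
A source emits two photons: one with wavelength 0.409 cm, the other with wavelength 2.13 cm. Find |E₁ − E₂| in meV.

0.245 meV

Using E = hc/λ: E₁ = 4.857 × 10^-23 J, E₂ = 9.326 × 10^-24 J.
|ΔE| = |4.857 × 10^-23 − 9.326 × 10^-24| = 3.92 × 10^-23 J = 0.245 meV.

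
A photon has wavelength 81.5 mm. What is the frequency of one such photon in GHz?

3.68 GHz

First convert: λ = 81.5 mm = 0.0815 m.
Apply f = c/λ: f = 3.678·10^9 Hz.
Converting to GHz: f = 3.678 GHz ≈ 3.68 GHz.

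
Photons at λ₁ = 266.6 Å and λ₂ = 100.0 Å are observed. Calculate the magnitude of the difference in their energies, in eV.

77.5 eV

Using E = hc/λ: E₁ = 7.4510 × 10^-18 J, E₂ = 1.9864 × 10^-17 J.
|ΔE| = |7.4510 × 10^-18 − 1.9864 × 10^-17| = 1.24 × 10^-17 J = 77.5 eV.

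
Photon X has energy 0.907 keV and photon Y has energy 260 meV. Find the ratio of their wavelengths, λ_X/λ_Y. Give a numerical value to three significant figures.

λ_X = 1.367e-9 m (from energy = 0.907 keV, via λ = hc/E).
λ_Y = 4.769e-6 m (from energy = 260 meV, via λ = hc/E).
Ratio = 1.367e-9 / 4.769e-6 = 2.87e-4.

2.87e-4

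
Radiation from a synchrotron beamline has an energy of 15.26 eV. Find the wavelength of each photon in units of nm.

Take h = 6.62607015·10^-34 J·s, c = 2.99792458·10^8 m/s, 1 eV = 1.602176634·10^-19 J.
In SI units: E = 15.26 eV = 2.4449·10^-18 J.
The photon relation is λ = hc/E, giving λ = 8.125·10^-8 m.
Converting to nm: λ = 81.25 nm ≈ 81.2 nm.

81.2 nm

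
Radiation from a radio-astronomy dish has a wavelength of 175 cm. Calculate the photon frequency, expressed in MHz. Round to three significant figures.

171 MHz

First convert: λ = 175 cm = 1.75 m.
For a photon f = c/λ, so f = 1.713e8 Hz.
Converting to MHz: f = 171.3 MHz ≈ 171 MHz.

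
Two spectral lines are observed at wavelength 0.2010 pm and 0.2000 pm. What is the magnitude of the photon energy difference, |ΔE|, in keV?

30.8 keV

Using E = hc/λ: E₁ = 9.8828 × 10^-13 J, E₂ = 9.9322 × 10^-13 J.
|ΔE| = |9.8828 × 10^-13 − 9.9322 × 10^-13| = 4.94 × 10^-15 J = 30.8 keV.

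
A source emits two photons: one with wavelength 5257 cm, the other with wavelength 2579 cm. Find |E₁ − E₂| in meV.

Using E = hc/λ: E₁ = 3.7787e-27 J, E₂ = 7.7024e-27 J.
|ΔE| = |3.7787e-27 − 7.7024e-27| = 3.92e-27 J = 2.45e-5 meV.

2.45e-5 meV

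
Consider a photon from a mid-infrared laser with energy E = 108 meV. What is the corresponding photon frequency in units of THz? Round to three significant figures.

26.1 THz

In SI units: E = 108 meV = 1.7304 × 10^-20 J.
For a photon f = E/h, so f = 2.611 × 10^13 Hz.
Converting to THz: f = 26.11 THz ≈ 26.1 THz.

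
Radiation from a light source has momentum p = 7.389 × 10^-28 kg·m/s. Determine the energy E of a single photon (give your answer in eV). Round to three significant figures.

1.38 eV

For a photon E = pc, so E = 2.215 × 10^-19 J.
Converting to eV: E = 1.383 eV ≈ 1.38 eV.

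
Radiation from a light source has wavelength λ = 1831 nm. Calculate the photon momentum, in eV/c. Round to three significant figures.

Take h = 6.62607015 × 10^-34 J·s, c = 2.99792458 × 10^8 m/s, 1 eV = 1.602176634 × 10^-19 J.
Convert to SI: λ = 1831 nm = 1.831 × 10^-6 m.
Apply p = h/λ: p = 3.619 × 10^-28 kg·m/s.
Converting to eV/c: p = 0.6771 eV/c ≈ 0.677 eV/c.

0.677 eV/c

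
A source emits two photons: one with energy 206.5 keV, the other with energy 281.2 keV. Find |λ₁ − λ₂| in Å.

0.0159 Å

Using λ = hc/E: λ₁ = 6.0041e-12 m, λ₂ = 4.4091e-12 m.
|Δλ| = |6.0041e-12 − 4.4091e-12| = 1.59e-12 m = 0.0159 Å.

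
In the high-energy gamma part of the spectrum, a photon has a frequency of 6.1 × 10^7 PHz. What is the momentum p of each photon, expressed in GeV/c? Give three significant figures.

0.252 GeV/c

Convert to SI: f = 6.1 × 10^7 PHz = 6.1 × 10^22 Hz.
For a photon p = hf/c, so p = 1.348 × 10^-19 kg·m/s.
Converting to GeV/c: p = 0.2523 GeV/c ≈ 0.252 GeV/c.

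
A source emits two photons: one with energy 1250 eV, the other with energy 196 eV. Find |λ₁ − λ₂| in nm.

5.33 nm

Using λ = hc/E: λ₁ = 9.919e-10 m, λ₂ = 6.326e-9 m.
|Δλ| = |9.919e-10 − 6.326e-9| = 5.33e-9 m = 5.33 nm.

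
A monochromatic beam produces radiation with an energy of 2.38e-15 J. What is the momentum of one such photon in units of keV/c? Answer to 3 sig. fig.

Apply p = E/c: p = 7.939e-24 kg·m/s.
Converting to keV/c: p = 14.85 keV/c ≈ 14.9 keV/c.

14.9 keV/c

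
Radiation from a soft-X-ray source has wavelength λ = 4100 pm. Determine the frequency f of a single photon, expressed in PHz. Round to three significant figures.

Use c = 2.99792458 × 10^8 m/s.
Convert to SI: λ = 4100 pm = 4.1 × 10^-9 m.
Since f = c/λ for a photon, f = 7.312 × 10^16 Hz.
Converting to PHz: f = 73.12 PHz ≈ 73.1 PHz.

73.1 PHz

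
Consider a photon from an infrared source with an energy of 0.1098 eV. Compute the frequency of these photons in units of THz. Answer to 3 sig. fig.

Take h = 6.62607015e-34 J·s, 1 eV = 1.602176634e-19 J.
First convert: E = 0.1098 eV = 1.7592e-20 J.
For a photon f = E/h, so f = 2.655e13 Hz.
Converting to THz: f = 26.55 THz ≈ 26.5 THz.

26.5 THz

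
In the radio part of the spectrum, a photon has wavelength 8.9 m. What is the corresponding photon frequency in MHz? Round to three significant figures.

33.7 MHz

(c = 2.99792458e8 m/s.)
Since f = c/λ for a photon, f = 3.368e7 Hz.
Converting to MHz: f = 33.68 MHz ≈ 33.7 MHz.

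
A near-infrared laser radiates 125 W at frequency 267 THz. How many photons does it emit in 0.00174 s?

Total energy: E_total = P·t = 125 × 0.00174 = 0.2175 J.
Per-photon energy: E = 1.769e-19 J.
N = E_total / E_photon = 1.23e18.

1.23e18 photons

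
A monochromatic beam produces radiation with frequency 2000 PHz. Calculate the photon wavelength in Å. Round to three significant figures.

First convert: f = 2000 PHz = 2.0 × 10^18 Hz.
Since λ = c/f for a photon, λ = 1.499 × 10^-10 m.
Converting to Å: λ = 1.499 Å ≈ 1.50 Å.

1.50 Å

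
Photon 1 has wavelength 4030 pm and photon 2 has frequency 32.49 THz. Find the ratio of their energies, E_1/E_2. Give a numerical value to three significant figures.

2290

E_1 = 4.929e-17 J (from wavelength = 4030 pm, via E = hc/λ).
E_2 = 2.153e-20 J (from frequency = 32.49 THz, via E = hf).
Ratio = 4.929e-17 / 2.153e-20 = 2290.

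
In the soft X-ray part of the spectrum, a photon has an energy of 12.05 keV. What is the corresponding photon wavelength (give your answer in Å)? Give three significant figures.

1.03 Å

(h = 6.62607015e-34 J·s, c = 2.99792458e8 m/s, 1 eV = 1.602176634e-19 J.)
First convert: E = 12.05 keV = 1.9306e-15 J.
The photon relation is λ = hc/E, giving λ = 1.029e-10 m.
Converting to Å: λ = 1.029 Å ≈ 1.03 Å.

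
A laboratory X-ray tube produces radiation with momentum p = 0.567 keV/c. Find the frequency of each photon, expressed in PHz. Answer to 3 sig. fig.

First convert: p = 0.567 keV/c = 3.0302e-25 kg·m/s.
For a photon f = pc/h, so f = 1.371e17 Hz.
Converting to PHz: f = 137.1 PHz ≈ 137 PHz.

137 PHz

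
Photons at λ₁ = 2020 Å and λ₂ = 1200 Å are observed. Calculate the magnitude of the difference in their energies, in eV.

Using E = hc/λ: E₁ = 9.834e-19 J, E₂ = 1.655e-18 J.
|ΔE| = |9.834e-19 − 1.655e-18| = 6.72e-19 J = 4.19 eV.

4.19 eV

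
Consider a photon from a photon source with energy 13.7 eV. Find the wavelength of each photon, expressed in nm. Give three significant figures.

90.5 nm

In SI units: E = 13.7 eV = 2.1950 × 10^-18 J.
The photon relation is λ = hc/E, giving λ = 9.050 × 10^-8 m.
Converting to nm: λ = 90.50 nm ≈ 90.5 nm.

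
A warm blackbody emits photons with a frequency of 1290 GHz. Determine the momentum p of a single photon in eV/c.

5.34e-3 eV/c

Use h = 6.62607015e-34 J·s, c = 2.99792458e8 m/s, 1 eV = 1.602176634e-19 J.
In SI units: f = 1290 GHz = 1.29e12 Hz.
Apply p = hf/c: p = 2.851e-30 kg·m/s.
Converting to eV/c: p = 0.005335 eV/c ≈ 5.34e-3 eV/c.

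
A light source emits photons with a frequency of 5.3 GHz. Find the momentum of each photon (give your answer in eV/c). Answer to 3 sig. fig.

Use h = 6.62607015·10^-34 J·s, c = 2.99792458·10^8 m/s, 1 eV = 1.602176634·10^-19 J.
Convert to SI: f = 5.3 GHz = 5.3·10^9 Hz.
Apply p = hf/c: p = 1.171·10^-32 kg·m/s.
Converting to eV/c: p = 2.192·10^-5 eV/c ≈ 2.19·10^-5 eV/c.

2.19·10^-5 eV/c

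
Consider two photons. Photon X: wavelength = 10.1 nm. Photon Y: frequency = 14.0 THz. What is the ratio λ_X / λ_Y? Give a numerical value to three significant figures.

4.72 × 10^-4

λ_X = 1.010 × 10^-8 m (from wavelength = 10.1 nm, via λ given directly).
λ_Y = 2.141 × 10^-5 m (from frequency = 14.0 THz, via λ = c/f).
Ratio = 1.010 × 10^-8 / 2.141 × 10^-5 = 4.72 × 10^-4.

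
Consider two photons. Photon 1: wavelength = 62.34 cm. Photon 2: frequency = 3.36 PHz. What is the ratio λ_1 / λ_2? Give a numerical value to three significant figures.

6.99e6

λ_1 = 0.6234 m (from wavelength = 62.34 cm, via λ given directly).
λ_2 = 8.922e-8 m (from frequency = 3.36 PHz, via λ = c/f).
Ratio = 0.6234 / 8.922e-8 = 6.99e6.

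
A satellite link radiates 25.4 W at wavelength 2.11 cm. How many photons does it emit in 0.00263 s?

Total energy: E_total = P·t = 25.4 × 0.00263 = 0.06680 J.
Per-photon energy: E = 9.414·10^-24 J.
N = E_total / E_photon = 7.10·10^21.

7.10·10^21 photons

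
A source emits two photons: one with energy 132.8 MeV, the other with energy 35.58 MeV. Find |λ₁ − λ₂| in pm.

Using λ = hc/E: λ₁ = 9.3362e-15 m, λ₂ = 3.4847e-14 m.
|Δλ| = |9.3362e-15 − 3.4847e-14| = 2.55e-14 m = 0.0255 pm.

0.0255 pm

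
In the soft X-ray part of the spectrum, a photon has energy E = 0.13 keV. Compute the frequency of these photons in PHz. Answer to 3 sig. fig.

31.4 PHz

(h = 6.62607015e-34 J·s, 1 eV = 1.602176634e-19 J.)
First convert: E = 0.13 keV = 2.0828e-17 J.
The photon relation is f = E/h, giving f = 3.143e16 Hz.
Converting to PHz: f = 31.43 PHz ≈ 31.4 PHz.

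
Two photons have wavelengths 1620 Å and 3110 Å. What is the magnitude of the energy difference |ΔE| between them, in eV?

3.67 eV

Using E = hc/λ: E₁ = 1.226 × 10^-18 J, E₂ = 6.387 × 10^-19 J.
|ΔE| = |1.226 × 10^-18 − 6.387 × 10^-19| = 5.87 × 10^-19 J = 3.67 eV.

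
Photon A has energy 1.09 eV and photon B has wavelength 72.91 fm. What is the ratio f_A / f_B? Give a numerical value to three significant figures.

f_A = 2.636 × 10^14 Hz (from energy = 1.09 eV, via f = E/h).
f_B = 4.112 × 10^21 Hz (from wavelength = 72.91 fm, via f = c/λ).
Ratio = 2.636 × 10^14 / 4.112 × 10^21 = 6.41 × 10^-8.

6.41 × 10^-8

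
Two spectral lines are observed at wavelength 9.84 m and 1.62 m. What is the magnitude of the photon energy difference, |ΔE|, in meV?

6.39e-4 meV

Using E = hc/λ: E₁ = 2.019e-26 J, E₂ = 1.226e-25 J.
|ΔE| = |2.019e-26 − 1.226e-25| = 1.02e-25 J = 6.39e-4 meV.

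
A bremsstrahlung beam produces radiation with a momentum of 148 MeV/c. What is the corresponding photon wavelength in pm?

First convert: p = 148 MeV/c = 7.9095·10^-20 kg·m/s.
The photon relation is λ = h/p, giving λ = 8.377·10^-15 m.
Converting to pm: λ = 0.008377 pm ≈ 8.38·10^-3 pm.

8.38·10^-3 pm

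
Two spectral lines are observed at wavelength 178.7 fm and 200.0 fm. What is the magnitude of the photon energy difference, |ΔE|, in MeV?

0.739 MeV

Using E = hc/λ: E₁ = 1.1116 × 10^-12 J, E₂ = 9.9322 × 10^-13 J.
|ΔE| = |1.1116 × 10^-12 − 9.9322 × 10^-13| = 1.18 × 10^-13 J = 0.739 MeV.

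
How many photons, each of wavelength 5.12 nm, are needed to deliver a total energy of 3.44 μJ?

Per-photon energy: E = 3.880e-17 J (from wavelength = 5.12 nm).
N = E_total / E_photon = 3.44e-6 J / 3.880e-17 J = 8.87e10.

8.87e10 photons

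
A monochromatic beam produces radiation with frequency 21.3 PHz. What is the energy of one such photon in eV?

88.1 eV

First convert: f = 21.3 PHz = 2.13·10^16 Hz.
For a photon E = hf, so E = 1.411·10^-17 J.
Converting to eV: E = 88.09 eV ≈ 88.1 eV.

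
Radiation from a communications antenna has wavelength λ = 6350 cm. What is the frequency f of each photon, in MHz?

4.72 MHz

(c = 2.99792458 × 10^8 m/s.)
Convert to SI: λ = 6350 cm = 63.5 m.
Apply f = c/λ: f = 4.721 × 10^6 Hz.
Converting to MHz: f = 4.721 MHz ≈ 4.72 MHz.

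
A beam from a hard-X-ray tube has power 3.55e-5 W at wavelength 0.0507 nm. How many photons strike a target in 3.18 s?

Total energy: E_total = P·t = 3.55e-5 × 3.18 = 1.129e-4 J.
Per-photon energy: E = 3.918e-15 J.
N = E_total / E_photon = 2.88e10.

2.88e10 photons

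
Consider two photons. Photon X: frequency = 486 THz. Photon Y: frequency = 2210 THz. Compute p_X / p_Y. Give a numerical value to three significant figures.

p_X = 1.074 × 10^-27 kg·m/s (from frequency = 486 THz, via p = hf/c).
p_Y = 4.885 × 10^-27 kg·m/s (from frequency = 2210 THz, via p = hf/c).
Ratio = 1.074 × 10^-27 / 4.885 × 10^-27 = 0.220.

0.220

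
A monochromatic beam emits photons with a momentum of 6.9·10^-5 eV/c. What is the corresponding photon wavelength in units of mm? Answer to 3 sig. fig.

Take h = 6.62607015·10^-34 J·s, c = 2.99792458·10^8 m/s, 1 eV = 1.602176634·10^-19 J.
First convert: p = 6.9·10^-5 eV/c = 3.6876·10^-32 kg·m/s.
For a photon λ = h/p, so λ = 0.01797 m.
Converting to mm: λ = 17.97 mm ≈ 18.0 mm.

18.0 mm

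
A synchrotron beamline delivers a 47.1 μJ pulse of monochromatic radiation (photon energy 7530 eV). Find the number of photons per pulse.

3.90 × 10^10 photons

Per-photon energy: E = 1.206 × 10^-15 J (from energy = 7530 eV).
N = E_total / E_photon = 4.71 × 10^-5 J / 1.206 × 10^-15 J = 3.90 × 10^10.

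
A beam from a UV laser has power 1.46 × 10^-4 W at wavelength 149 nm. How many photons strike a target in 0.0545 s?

5.97 × 10^12 photons

Total energy: E_total = P·t = 1.46 × 10^-4 × 0.0545 = 7.957 × 10^-6 J.
Per-photon energy: E = 1.333 × 10^-18 J.
N = E_total / E_photon = 5.97 × 10^12.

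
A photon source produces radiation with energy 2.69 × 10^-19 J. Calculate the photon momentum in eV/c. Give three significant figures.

Use c = 2.99792458 × 10^8 m/s, 1 eV = 1.602176634 × 10^-19 J.
The photon relation is p = E/c, giving p = 8.973 × 10^-28 kg·m/s.
Converting to eV/c: p = 1.679 eV/c ≈ 1.68 eV/c.

1.68 eV/c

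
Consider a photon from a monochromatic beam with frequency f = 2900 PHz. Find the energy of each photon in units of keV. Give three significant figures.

12.0 keV

First convert: f = 2900 PHz = 2.9 × 10^18 Hz.
Apply E = hf: E = 1.922 × 10^-15 J.
Converting to keV: E = 11.99 keV ≈ 12.0 keV.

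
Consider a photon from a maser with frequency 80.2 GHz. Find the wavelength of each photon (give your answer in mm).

(c = 2.99792458e8 m/s.)
In SI units: f = 80.2 GHz = 8.02e10 Hz.
Apply λ = c/f: λ = 0.003738 m.
Converting to mm: λ = 3.738 mm ≈ 3.74 mm.

3.74 mm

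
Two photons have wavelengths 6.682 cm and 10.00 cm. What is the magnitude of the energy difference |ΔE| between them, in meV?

Using E = hc/λ: E₁ = 2.9728e-24 J, E₂ = 1.9864e-24 J.
|ΔE| = |2.9728e-24 − 1.9864e-24| = 9.86e-25 J = 6.16e-3 meV.

6.16e-3 meV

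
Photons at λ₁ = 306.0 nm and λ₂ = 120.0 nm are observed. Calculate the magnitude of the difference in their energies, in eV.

6.28 eV

Using E = hc/λ: E₁ = 6.4917e-19 J, E₂ = 1.6554e-18 J.
|ΔE| = |6.4917e-19 − 1.6554e-18| = 1.01e-18 J = 6.28 eV.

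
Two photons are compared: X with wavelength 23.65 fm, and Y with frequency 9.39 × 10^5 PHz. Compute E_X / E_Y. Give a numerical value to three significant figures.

E_X = 8.399 × 10^-12 J (from wavelength = 23.65 fm, via E = hc/λ).
E_Y = 6.222 × 10^-13 J (from frequency = 9.39 × 10^5 PHz, via E = hf).
Ratio = 8.399 × 10^-12 / 6.222 × 10^-13 = 13.5.

13.5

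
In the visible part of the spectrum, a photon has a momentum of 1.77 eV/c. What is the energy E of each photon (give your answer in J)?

2.84 × 10^-19 J

Use c = 2.99792458 × 10^8 m/s, 1 eV = 1.602176634 × 10^-19 J.
Convert to SI: p = 1.77 eV/c = 9.4594 × 10^-28 kg·m/s.
The photon relation is E = pc, giving E = 2.836 × 10^-19 J.
So E ≈ 2.84 × 10^-19 J.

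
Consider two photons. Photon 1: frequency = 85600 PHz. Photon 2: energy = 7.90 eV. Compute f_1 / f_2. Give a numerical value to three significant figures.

f_1 = 8.560e19 Hz (from frequency = 85600 PHz, via f given directly).
f_2 = 1.910e15 Hz (from energy = 7.90 eV, via f = E/h).
Ratio = 8.560e19 / 1.910e15 = 4.48e4.

4.48e4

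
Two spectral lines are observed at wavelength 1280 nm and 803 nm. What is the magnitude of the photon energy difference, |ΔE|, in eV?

0.575 eV

Using E = hc/λ: E₁ = 1.552e-19 J, E₂ = 2.474e-19 J.
|ΔE| = |1.552e-19 − 2.474e-19| = 9.22e-20 J = 0.575 eV.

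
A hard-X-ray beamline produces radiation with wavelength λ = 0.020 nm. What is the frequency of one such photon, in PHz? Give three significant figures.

1.50e4 PHz

Take c = 2.99792458e8 m/s.
In SI units: λ = 0.020 nm = 2.0e-11 m.
The photon relation is f = c/λ, giving f = 1.499e19 Hz.
Converting to PHz: f = 14990 PHz ≈ 1.50e4 PHz.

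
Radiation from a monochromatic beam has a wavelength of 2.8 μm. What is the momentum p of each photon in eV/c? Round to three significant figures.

Convert to SI: λ = 2.8 μm = 2.8 × 10^-6 m.
Since p = h/λ for a photon, p = 2.366 × 10^-28 kg·m/s.
Converting to eV/c: p = 0.4428 eV/c ≈ 0.443 eV/c.

0.443 eV/c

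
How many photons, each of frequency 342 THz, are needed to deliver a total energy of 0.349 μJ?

Per-photon energy: E = 2.266e-19 J (from frequency = 342 THz).
N = E_total / E_photon = 3.49e-7 J / 2.266e-19 J = 1.54e12.

1.54e12 photons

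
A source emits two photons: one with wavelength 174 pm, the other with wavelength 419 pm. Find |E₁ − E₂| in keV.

4.17 keV

Using E = hc/λ: E₁ = 1.142 × 10^-15 J, E₂ = 4.741 × 10^-16 J.
|ΔE| = |1.142 × 10^-15 − 4.741 × 10^-16| = 6.68 × 10^-16 J = 4.17 keV.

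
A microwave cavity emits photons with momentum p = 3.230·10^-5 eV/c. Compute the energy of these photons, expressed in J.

5.18·10^-24 J

First convert: p = 3.230·10^-5 eV/c = 1.7262·10^-32 kg·m/s.
The photon relation is E = pc, giving E = 5.175·10^-24 J.
So E ≈ 5.18·10^-24 J.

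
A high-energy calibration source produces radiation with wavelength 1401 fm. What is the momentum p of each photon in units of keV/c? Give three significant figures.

885 keV/c

Take h = 6.62607015 × 10^-34 J·s, c = 2.99792458 × 10^8 m/s, 1 eV = 1.602176634 × 10^-19 J.
Convert to SI: λ = 1401 fm = 1.401 × 10^-12 m.
Since p = h/λ for a photon, p = 4.730 × 10^-22 kg·m/s.
Converting to keV/c: p = 885.0 keV/c ≈ 885 keV/c.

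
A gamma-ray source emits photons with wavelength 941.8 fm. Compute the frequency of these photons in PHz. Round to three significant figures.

3.18·10^5 PHz

First convert: λ = 941.8 fm = 9.418·10^-13 m.
Apply f = c/λ: f = 3.183·10^20 Hz.
Converting to PHz: f = 318300 PHz ≈ 3.18·10^5 PHz.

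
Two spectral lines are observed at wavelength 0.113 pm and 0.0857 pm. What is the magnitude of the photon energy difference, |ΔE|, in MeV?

Using E = hc/λ: E₁ = 1.758e-12 J, E₂ = 2.318e-12 J.
|ΔE| = |1.758e-12 − 2.318e-12| = 5.60e-13 J = 3.50 MeV.

3.50 MeV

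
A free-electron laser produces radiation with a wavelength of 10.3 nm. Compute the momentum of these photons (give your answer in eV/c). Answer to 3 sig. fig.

In SI units: λ = 10.3 nm = 1.03 × 10^-8 m.
The photon relation is p = h/λ, giving p = 6.433 × 10^-26 kg·m/s.
Converting to eV/c: p = 120.4 eV/c ≈ 120 eV/c.

120 eV/c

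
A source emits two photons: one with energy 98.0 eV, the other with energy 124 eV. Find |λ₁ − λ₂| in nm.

2.65 nm

Using λ = hc/E: λ₁ = 1.265 × 10^-8 m, λ₂ = 9.999 × 10^-9 m.
|Δλ| = |1.265 × 10^-8 − 9.999 × 10^-9| = 2.65 × 10^-9 m = 2.65 nm.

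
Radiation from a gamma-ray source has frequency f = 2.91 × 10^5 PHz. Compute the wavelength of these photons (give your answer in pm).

1.03 pm

(c = 2.99792458 × 10^8 m/s.)
First convert: f = 2.91 × 10^5 PHz = 2.91 × 10^20 Hz.
Since λ = c/f for a photon, λ = 1.030 × 10^-12 m.
Converting to pm: λ = 1.030 pm ≈ 1.03 pm.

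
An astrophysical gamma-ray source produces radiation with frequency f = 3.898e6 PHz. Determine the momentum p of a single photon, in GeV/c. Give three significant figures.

Convert to SI: f = 3.898e6 PHz = 3.898e21 Hz.
Since p = hf/c for a photon, p = 8.615e-21 kg·m/s.
Converting to GeV/c: p = 0.01612 GeV/c ≈ 0.0161 GeV/c.

0.0161 GeV/c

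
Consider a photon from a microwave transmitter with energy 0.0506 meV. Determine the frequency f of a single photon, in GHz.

In SI units: E = 0.0506 meV = 8.1070e-24 J.
Apply f = E/h: f = 1.224e10 Hz.
Converting to GHz: f = 12.24 GHz ≈ 12.2 GHz.

12.2 GHz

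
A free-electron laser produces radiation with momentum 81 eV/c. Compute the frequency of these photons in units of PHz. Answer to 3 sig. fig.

19.6 PHz

Take h = 6.62607015e-34 J·s, c = 2.99792458e8 m/s, 1 eV = 1.602176634e-19 J.
Convert to SI: p = 81 eV/c = 4.3289e-26 kg·m/s.
Apply f = pc/h: f = 1.959e16 Hz.
Converting to PHz: f = 19.59 PHz ≈ 19.6 PHz.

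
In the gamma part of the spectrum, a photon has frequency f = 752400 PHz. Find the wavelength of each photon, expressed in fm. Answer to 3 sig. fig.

398 fm

Use c = 2.99792458e8 m/s.
Convert to SI: f = 752400 PHz = 7.524e20 Hz.
The photon relation is λ = c/f, giving λ = 3.984e-13 m.
Converting to fm: λ = 398.4 fm ≈ 398 fm.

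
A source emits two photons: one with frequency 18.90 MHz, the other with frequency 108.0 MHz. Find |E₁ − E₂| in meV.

3.68e-4 meV

Using E = hf: E₁ = 1.2523e-26 J, E₂ = 7.1562e-26 J.
|ΔE| = |1.2523e-26 − 7.1562e-26| = 5.90e-26 J = 3.68e-4 meV.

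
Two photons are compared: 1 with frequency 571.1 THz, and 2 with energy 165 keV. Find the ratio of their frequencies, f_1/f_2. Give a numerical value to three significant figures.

1.43e-5

f_1 = 5.711e14 Hz (from frequency = 571.1 THz, via f given directly).
f_2 = 3.990e19 Hz (from energy = 165 keV, via f = E/h).
Ratio = 5.711e14 / 3.990e19 = 1.43e-5.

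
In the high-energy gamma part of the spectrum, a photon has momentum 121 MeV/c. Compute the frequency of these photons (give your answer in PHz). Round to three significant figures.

2.93e7 PHz

(h = 6.62607015e-34 J·s, c = 2.99792458e8 m/s, 1 eV = 1.602176634e-19 J.)
In SI units: p = 121 MeV/c = 6.4666e-20 kg·m/s.
The photon relation is f = pc/h, giving f = 2.926e22 Hz.
Converting to PHz: f = 2.926e7 PHz ≈ 2.93e7 PHz.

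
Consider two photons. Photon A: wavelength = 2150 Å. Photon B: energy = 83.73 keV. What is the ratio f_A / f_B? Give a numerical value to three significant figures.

f_A = 1.394e15 Hz (from wavelength = 2150 Å, via f = c/λ).
f_B = 2.025e19 Hz (from energy = 83.73 keV, via f = E/h).
Ratio = 1.394e15 / 2.025e19 = 6.89e-5.

6.89e-5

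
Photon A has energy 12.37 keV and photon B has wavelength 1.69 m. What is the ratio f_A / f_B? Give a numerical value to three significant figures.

f_A = 2.991 × 10^18 Hz (from energy = 12.37 keV, via f = E/h).
f_B = 1.774 × 10^8 Hz (from wavelength = 1.69 m, via f = c/λ).
Ratio = 2.991 × 10^18 / 1.774 × 10^8 = 1.69 × 10^10.

1.69 × 10^10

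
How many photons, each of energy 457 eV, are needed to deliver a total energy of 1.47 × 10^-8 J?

Per-photon energy: E = 7.322 × 10^-17 J (from energy = 457 eV).
N = E_total / E_photon = 1.47 × 10^-8 J / 7.322 × 10^-17 J = 2.01 × 10^8.

2.01 × 10^8 photons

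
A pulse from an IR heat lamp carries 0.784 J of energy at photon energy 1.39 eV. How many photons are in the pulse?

3.52 × 10^18 photons

Per-photon energy: E = 2.227 × 10^-19 J (from energy = 1.39 eV).
N = E_total / E_photon = 0.784 J / 2.227 × 10^-19 J = 3.52 × 10^18.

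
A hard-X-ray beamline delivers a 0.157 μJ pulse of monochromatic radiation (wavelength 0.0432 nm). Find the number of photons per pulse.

3.41e7 photons

Per-photon energy: E = 4.598e-15 J (from wavelength = 0.0432 nm).
N = E_total / E_photon = 1.57e-7 J / 4.598e-15 J = 3.41e7.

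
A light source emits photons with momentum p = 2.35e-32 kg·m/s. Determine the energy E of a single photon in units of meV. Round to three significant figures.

0.0440 meV

The photon relation is E = pc, giving E = 7.045e-24 J.
Converting to meV: E = 0.04397 meV ≈ 0.0440 meV.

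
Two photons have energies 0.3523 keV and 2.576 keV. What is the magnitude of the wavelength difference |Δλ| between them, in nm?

Using λ = hc/E: λ₁ = 3.5193·10^-9 m, λ₂ = 4.8131·10^-10 m.
|Δλ| = |3.5193·10^-9 − 4.8131·10^-10| = 3.04·10^-9 m = 3.04 nm.

3.04 nm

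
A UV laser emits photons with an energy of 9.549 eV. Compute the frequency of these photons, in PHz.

(h = 6.62607015·10^-34 J·s, 1 eV = 1.602176634·10^-19 J.)
First convert: E = 9.549 eV = 1.5299·10^-18 J.
Since f = E/h for a photon, f = 2.309·10^15 Hz.
Converting to PHz: f = 2.309 PHz ≈ 2.31 PHz.

2.31 PHz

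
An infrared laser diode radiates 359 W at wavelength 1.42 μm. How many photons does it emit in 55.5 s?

Total energy: E_total = P·t = 359 × 55.5 = 19920 J.
Per-photon energy: E = 1.399 × 10^-19 J.
N = E_total / E_photon = 1.42 × 10^23.

1.42 × 10^23 photons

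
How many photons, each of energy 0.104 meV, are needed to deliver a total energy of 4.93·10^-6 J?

Per-photon energy: E = 1.666·10^-23 J (from energy = 0.104 meV).
N = E_total / E_photon = 4.93·10^-6 J / 1.666·10^-23 J = 2.96·10^17.

2.96·10^17 photons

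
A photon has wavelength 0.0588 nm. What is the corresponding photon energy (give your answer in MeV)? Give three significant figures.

0.0211 MeV

Take h = 6.62607015e-34 J·s, c = 2.99792458e8 m/s, 1 eV = 1.602176634e-19 J.
Convert to SI: λ = 0.0588 nm = 5.88e-11 m.
Apply E = hc/λ: E = 3.378e-15 J.
Converting to MeV: E = 0.02109 MeV ≈ 0.0211 MeV.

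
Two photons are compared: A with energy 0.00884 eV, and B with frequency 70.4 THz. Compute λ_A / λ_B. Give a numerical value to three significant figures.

32.9

λ_A = 1.403 × 10^-4 m (from energy = 0.00884 eV, via λ = hc/E).
λ_B = 4.258 × 10^-6 m (from frequency = 70.4 THz, via λ = c/f).
Ratio = 1.403 × 10^-4 / 4.258 × 10^-6 = 32.9.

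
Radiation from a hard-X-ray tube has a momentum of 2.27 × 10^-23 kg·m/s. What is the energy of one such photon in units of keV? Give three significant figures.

Since E = pc for a photon, E = 6.805 × 10^-15 J.
Converting to keV: E = 42.48 keV ≈ 42.5 keV.

42.5 keV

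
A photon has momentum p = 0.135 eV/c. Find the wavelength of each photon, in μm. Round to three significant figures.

Use h = 6.62607015 × 10^-34 J·s, c = 2.99792458 × 10^8 m/s, 1 eV = 1.602176634 × 10^-19 J.
In SI units: p = 0.135 eV/c = 7.2148 × 10^-29 kg·m/s.
The photon relation is λ = h/p, giving λ = 9.184 × 10^-6 m.
Converting to μm: λ = 9.184 μm ≈ 9.18 μm.

9.18 μm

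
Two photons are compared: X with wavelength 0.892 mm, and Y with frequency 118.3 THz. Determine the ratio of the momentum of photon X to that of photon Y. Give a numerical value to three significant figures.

p_X = 7.428 × 10^-31 kg·m/s (from wavelength = 0.892 mm, via p = h/λ).
p_Y = 2.615 × 10^-28 kg·m/s (from frequency = 118.3 THz, via p = hf/c).
Ratio = 7.428 × 10^-31 / 2.615 × 10^-28 = 2.84 × 10^-3.

2.84 × 10^-3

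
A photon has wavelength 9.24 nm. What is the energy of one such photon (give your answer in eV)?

Use h = 6.62607015·10^-34 J·s, c = 2.99792458·10^8 m/s, 1 eV = 1.602176634·10^-19 J.
Convert to SI: λ = 9.24 nm = 9.24·10^-9 m.
Apply E = hc/λ: E = 2.150·10^-17 J.
Converting to eV: E = 134.2 eV ≈ 134 eV.

134 eV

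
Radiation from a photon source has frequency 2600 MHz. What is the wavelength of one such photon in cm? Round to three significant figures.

(c = 2.99792458·10^8 m/s.)
In SI units: f = 2600 MHz = 2.6·10^9 Hz.
For a photon λ = c/f, so λ = 0.1153 m.
Converting to cm: λ = 11.53 cm ≈ 11.5 cm.

11.5 cm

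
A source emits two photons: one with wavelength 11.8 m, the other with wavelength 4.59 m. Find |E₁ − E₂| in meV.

Using E = hc/λ: E₁ = 1.683 × 10^-26 J, E₂ = 4.328 × 10^-26 J.
|ΔE| = |1.683 × 10^-26 − 4.328 × 10^-26| = 2.64 × 10^-26 J = 1.65 × 10^-4 meV.

1.65 × 10^-4 meV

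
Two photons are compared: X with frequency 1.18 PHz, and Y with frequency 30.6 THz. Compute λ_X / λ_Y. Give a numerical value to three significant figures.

0.0259

λ_X = 2.541·10^-7 m (from frequency = 1.18 PHz, via λ = c/f).
λ_Y = 9.797·10^-6 m (from frequency = 30.6 THz, via λ = c/f).
Ratio = 2.541·10^-7 / 9.797·10^-6 = 0.0259.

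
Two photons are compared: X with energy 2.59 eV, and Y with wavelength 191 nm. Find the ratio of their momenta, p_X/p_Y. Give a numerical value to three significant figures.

p_X = 1.384e-27 kg·m/s (from energy = 2.59 eV, via p = E/c).
p_Y = 3.469e-27 kg·m/s (from wavelength = 191 nm, via p = h/λ).
Ratio = 1.384e-27 / 3.469e-27 = 0.399.

0.399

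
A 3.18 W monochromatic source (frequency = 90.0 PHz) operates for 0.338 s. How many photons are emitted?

1.80e16 photons

Total energy: E_total = P·t = 3.18 × 0.338 = 1.075 J.
Per-photon energy: E = 5.963e-17 J.
N = E_total / E_photon = 1.80e16.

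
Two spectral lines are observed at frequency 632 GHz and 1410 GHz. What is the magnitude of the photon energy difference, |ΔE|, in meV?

Using E = hf: E₁ = 4.188 × 10^-22 J, E₂ = 9.343 × 10^-22 J.
|ΔE| = |4.188 × 10^-22 − 9.343 × 10^-22| = 5.16 × 10^-22 J = 3.22 meV.

3.22 meV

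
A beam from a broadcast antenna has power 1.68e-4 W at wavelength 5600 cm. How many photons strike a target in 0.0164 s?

Total energy: E_total = P·t = 1.68e-4 × 0.0164 = 2.755e-6 J.
Per-photon energy: E = 3.547e-27 J.
N = E_total / E_photon = 7.77e20.

7.77e20 photons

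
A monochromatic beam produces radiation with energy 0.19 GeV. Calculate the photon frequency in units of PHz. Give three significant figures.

4.59e7 PHz

Convert to SI: E = 0.19 GeV = 3.0441e-11 J.
For a photon f = E/h, so f = 4.594e22 Hz.
Converting to PHz: f = 4.594e7 PHz ≈ 4.59e7 PHz.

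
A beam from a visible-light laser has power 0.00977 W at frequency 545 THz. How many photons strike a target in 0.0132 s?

Total energy: E_total = P·t = 0.00977 × 0.0132 = 1.290 × 10^-4 J.
Per-photon energy: E = 3.611 × 10^-19 J.
N = E_total / E_photon = 3.57 × 10^14.

3.57 × 10^14 photons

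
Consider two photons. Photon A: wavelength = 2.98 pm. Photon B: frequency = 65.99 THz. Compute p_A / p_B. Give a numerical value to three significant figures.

p_A = 2.224 × 10^-22 kg·m/s (from wavelength = 2.98 pm, via p = h/λ).
p_B = 1.459 × 10^-28 kg·m/s (from frequency = 65.99 THz, via p = hf/c).
Ratio = 2.224 × 10^-22 / 1.459 × 10^-28 = 1.52 × 10^6.

1.52 × 10^6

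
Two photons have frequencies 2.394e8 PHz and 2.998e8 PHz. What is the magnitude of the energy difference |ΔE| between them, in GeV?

Using E = hf: E₁ = 1.5863e-10 J, E₂ = 1.9865e-10 J.
|ΔE| = |1.5863e-10 − 1.9865e-10| = 4.00e-11 J = 0.250 GeV.

0.250 GeV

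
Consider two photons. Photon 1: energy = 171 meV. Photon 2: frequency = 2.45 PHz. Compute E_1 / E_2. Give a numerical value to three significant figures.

0.0169

E_1 = 2.740·10^-20 J (from energy = 171 meV, via E given directly).
E_2 = 1.623·10^-18 J (from frequency = 2.45 PHz, via E = hf).
Ratio = 2.740·10^-20 / 1.623·10^-18 = 0.0169.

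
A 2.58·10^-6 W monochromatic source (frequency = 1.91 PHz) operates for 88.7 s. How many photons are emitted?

Total energy: E_total = P·t = 2.58·10^-6 × 88.7 = 2.288·10^-4 J.
Per-photon energy: E = 1.266·10^-18 J.
N = E_total / E_photon = 1.81·10^14.

1.81·10^14 photons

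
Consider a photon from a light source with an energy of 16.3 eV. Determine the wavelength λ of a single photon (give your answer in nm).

76.1 nm

Use h = 6.62607015 × 10^-34 J·s, c = 2.99792458 × 10^8 m/s, 1 eV = 1.602176634 × 10^-19 J.
Convert to SI: E = 16.3 eV = 2.6115 × 10^-18 J.
Apply λ = hc/E: λ = 7.606 × 10^-8 m.
Converting to nm: λ = 76.06 nm ≈ 76.1 nm.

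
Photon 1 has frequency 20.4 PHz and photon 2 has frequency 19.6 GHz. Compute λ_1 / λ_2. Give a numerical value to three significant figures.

λ_1 = 1.470 × 10^-8 m (from frequency = 20.4 PHz, via λ = c/f).
λ_2 = 0.01530 m (from frequency = 19.6 GHz, via λ = c/f).
Ratio = 1.470 × 10^-8 / 0.01530 = 9.61 × 10^-7.

9.61 × 10^-7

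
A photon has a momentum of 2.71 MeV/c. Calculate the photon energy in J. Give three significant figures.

4.34e-13 J

First convert: p = 2.71 MeV/c = 1.4483e-21 kg·m/s.
For a photon E = pc, so E = 4.342e-13 J.
So E ≈ 4.34e-13 J.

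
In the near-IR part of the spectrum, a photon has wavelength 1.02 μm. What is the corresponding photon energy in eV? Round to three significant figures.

In SI units: λ = 1.02 μm = 1.02e-6 m.
For a photon E = hc/λ, so E = 1.947e-19 J.
Converting to eV: E = 1.216 eV ≈ 1.22 eV.

1.22 eV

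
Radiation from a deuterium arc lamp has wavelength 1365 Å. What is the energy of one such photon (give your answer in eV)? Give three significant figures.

Take h = 6.62607015 × 10^-34 J·s, c = 2.99792458 × 10^8 m/s, 1 eV = 1.602176634 × 10^-19 J.
Convert to SI: λ = 1365 Å = 1.365 × 10^-7 m.
Apply E = hc/λ: E = 1.455 × 10^-18 J.
Converting to eV: E = 9.083 eV ≈ 9.08 eV.

9.08 eV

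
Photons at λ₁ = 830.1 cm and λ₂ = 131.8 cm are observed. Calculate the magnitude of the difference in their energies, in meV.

7.91 × 10^-4 meV

Using E = hc/λ: E₁ = 2.3930 × 10^-26 J, E₂ = 1.5072 × 10^-25 J.
|ΔE| = |2.3930 × 10^-26 − 1.5072 × 10^-25| = 1.27 × 10^-25 J = 7.91 × 10^-4 meV.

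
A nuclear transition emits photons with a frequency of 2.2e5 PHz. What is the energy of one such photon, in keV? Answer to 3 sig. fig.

Convert to SI: f = 2.2e5 PHz = 2.2e20 Hz.
The photon relation is E = hf, giving E = 1.458e-13 J.
Converting to keV: E = 909.8 keV ≈ 910 keV.

910 keV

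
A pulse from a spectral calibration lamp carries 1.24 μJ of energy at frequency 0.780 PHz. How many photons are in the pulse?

Per-photon energy: E = 5.168·10^-19 J (from frequency = 0.780 PHz).
N = E_total / E_photon = 1.24·10^-6 J / 5.168·10^-19 J = 2.40·10^12.

2.40·10^12 photons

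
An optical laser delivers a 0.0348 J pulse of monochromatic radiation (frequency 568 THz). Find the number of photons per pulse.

9.25 × 10^16 photons

Per-photon energy: E = 3.764 × 10^-19 J (from frequency = 568 THz).
N = E_total / E_photon = 0.0348 J / 3.764 × 10^-19 J = 9.25 × 10^16.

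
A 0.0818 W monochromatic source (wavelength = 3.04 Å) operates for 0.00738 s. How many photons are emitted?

9.24·10^11 photons

Total energy: E_total = P·t = 0.0818 × 0.00738 = 6.037·10^-4 J.
Per-photon energy: E = 6.534·10^-16 J.
N = E_total / E_photon = 9.24·10^11.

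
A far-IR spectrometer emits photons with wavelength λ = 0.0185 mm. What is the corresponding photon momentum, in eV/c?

0.0670 eV/c

Convert to SI: λ = 0.0185 mm = 1.85 × 10^-5 m.
Since p = h/λ for a photon, p = 3.582 × 10^-29 kg·m/s.
Converting to eV/c: p = 0.06702 eV/c ≈ 0.0670 eV/c.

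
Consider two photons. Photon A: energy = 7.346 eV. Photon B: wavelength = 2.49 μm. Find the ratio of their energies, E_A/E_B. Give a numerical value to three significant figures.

14.8

E_A = 1.177e-18 J (from energy = 7.346 eV, via E given directly).
E_B = 7.978e-20 J (from wavelength = 2.49 μm, via E = hc/λ).
Ratio = 1.177e-18 / 7.978e-20 = 14.8.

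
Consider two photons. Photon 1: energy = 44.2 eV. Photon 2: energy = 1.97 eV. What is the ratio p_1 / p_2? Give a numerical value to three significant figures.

p_1 = 2.362e-26 kg·m/s (from energy = 44.2 eV, via p = E/c).
p_2 = 1.053e-27 kg·m/s (from energy = 1.97 eV, via p = E/c).
Ratio = 2.362e-26 / 1.053e-27 = 22.4.

22.4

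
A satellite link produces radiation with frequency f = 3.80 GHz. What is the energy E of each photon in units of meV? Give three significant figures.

0.0157 meV

Take h = 6.62607015 × 10^-34 J·s, 1 eV = 1.602176634 × 10^-19 J.
In SI units: f = 3.80 GHz = 3.80 × 10^9 Hz.
Since E = hf for a photon, E = 2.518 × 10^-24 J.
Converting to meV: E = 0.01572 meV ≈ 0.0157 meV.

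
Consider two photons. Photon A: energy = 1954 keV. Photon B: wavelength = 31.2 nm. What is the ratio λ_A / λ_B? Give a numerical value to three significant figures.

λ_A = 6.345e-13 m (from energy = 1954 keV, via λ = hc/E).
λ_B = 3.120e-8 m (from wavelength = 31.2 nm, via λ given directly).
Ratio = 6.345e-13 / 3.120e-8 = 2.03e-5.

2.03e-5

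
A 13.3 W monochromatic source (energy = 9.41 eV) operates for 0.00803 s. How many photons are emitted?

Total energy: E_total = P·t = 13.3 × 0.00803 = 0.1068 J.
Per-photon energy: E = 1.508e-18 J.
N = E_total / E_photon = 7.08e16.

7.08e16 photons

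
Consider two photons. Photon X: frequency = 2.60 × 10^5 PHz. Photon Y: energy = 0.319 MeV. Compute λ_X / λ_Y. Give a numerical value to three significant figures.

0.297

λ_X = 1.153 × 10^-12 m (from frequency = 2.60 × 10^5 PHz, via λ = c/f).
λ_Y = 3.887 × 10^-12 m (from energy = 0.319 MeV, via λ = hc/E).
Ratio = 1.153 × 10^-12 / 3.887 × 10^-12 = 0.297.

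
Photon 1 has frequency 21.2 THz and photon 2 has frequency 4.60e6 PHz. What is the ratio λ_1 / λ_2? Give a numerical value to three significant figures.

λ_1 = 1.414e-5 m (from frequency = 21.2 THz, via λ = c/f).
λ_2 = 6.517e-14 m (from frequency = 4.60e6 PHz, via λ = c/f).
Ratio = 1.414e-5 / 6.517e-14 = 2.17e8.

2.17e8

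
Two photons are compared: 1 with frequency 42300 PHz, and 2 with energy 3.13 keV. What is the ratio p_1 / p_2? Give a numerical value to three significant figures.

p_1 = 9.349e-23 kg·m/s (from frequency = 42300 PHz, via p = hf/c).
p_2 = 1.673e-24 kg·m/s (from energy = 3.13 keV, via p = E/c).
Ratio = 9.349e-23 / 1.673e-24 = 55.9.

55.9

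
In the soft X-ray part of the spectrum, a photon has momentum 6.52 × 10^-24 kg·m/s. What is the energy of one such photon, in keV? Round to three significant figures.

12.2 keV

For a photon E = pc, so E = 1.955 × 10^-15 J.
Converting to keV: E = 12.20 keV ≈ 12.2 keV.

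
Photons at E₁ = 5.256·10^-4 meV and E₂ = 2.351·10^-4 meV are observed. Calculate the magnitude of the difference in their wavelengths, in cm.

Using λ = hc/E: λ₁ = 2.3589 m, λ₂ = 5.2737 m.
|Δλ| = |2.3589 − 5.2737| = 2.91 m = 291 cm.

291 cm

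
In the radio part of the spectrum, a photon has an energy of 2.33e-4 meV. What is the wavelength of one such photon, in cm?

532 cm

Take h = 6.62607015e-34 J·s, c = 2.99792458e8 m/s, 1 eV = 1.602176634e-19 J.
In SI units: E = 2.33e-4 meV = 3.7331e-26 J.
Since λ = hc/E for a photon, λ = 5.321 m.
Converting to cm: λ = 532.1 cm ≈ 532 cm.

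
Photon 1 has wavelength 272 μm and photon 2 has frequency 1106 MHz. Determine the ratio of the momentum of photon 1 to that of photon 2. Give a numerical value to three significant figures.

997

p_1 = 2.436·10^-30 kg·m/s (from wavelength = 272 μm, via p = h/λ).
p_2 = 2.445·10^-33 kg·m/s (from frequency = 1106 MHz, via p = hf/c).
Ratio = 2.436·10^-30 / 2.445·10^-33 = 997.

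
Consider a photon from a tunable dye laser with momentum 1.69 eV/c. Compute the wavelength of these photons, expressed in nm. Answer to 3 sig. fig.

734 nm

Use h = 6.62607015e-34 J·s, c = 2.99792458e8 m/s, 1 eV = 1.602176634e-19 J.
In SI units: p = 1.69 eV/c = 9.0318e-28 kg·m/s.
Apply λ = h/p: λ = 7.336e-7 m.
Converting to nm: λ = 733.6 nm ≈ 734 nm.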